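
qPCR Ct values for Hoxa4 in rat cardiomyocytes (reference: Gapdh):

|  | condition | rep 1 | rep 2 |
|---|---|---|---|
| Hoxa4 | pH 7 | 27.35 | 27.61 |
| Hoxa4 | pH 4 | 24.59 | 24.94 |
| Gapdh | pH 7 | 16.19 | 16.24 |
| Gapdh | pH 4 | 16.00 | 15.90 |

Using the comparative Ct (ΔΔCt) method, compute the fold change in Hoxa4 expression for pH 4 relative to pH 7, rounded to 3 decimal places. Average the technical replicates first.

Mean Ct: Hoxa4 pH 7 27.480; Hoxa4 pH 4 24.765; Gapdh pH 7 16.215; Gapdh pH 4 15.950
ΔCt(pH 7) = 27.480 − 16.215 = 11.265
ΔCt(pH 4) = 24.765 − 15.950 = 8.815
ΔΔCt = 8.815 − 11.265 = -2.450
Fold change = 2^(−(-2.450)) = 2^2.450 = 5.4642

5.464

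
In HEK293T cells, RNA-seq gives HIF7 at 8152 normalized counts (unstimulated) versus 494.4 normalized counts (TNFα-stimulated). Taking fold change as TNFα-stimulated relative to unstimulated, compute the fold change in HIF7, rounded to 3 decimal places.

0.061

Fold change = 494.4 / 8152 = 0.0606
HIF7 is downregulated.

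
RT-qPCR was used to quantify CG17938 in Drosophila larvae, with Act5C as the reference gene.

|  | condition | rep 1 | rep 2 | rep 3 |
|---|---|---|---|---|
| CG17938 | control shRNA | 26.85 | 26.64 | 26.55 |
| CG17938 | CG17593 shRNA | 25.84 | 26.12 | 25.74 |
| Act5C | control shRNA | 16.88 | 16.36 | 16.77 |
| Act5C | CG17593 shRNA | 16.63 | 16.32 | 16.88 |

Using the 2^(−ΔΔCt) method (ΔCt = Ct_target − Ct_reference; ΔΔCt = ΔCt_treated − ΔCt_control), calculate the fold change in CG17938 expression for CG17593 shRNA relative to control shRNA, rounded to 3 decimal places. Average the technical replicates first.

1.647

Mean Ct: CG17938 control shRNA 26.680; CG17938 CG17593 shRNA 25.900; Act5C control shRNA 16.670; Act5C CG17593 shRNA 16.610
ΔCt(control shRNA) = 26.680 − 16.670 = 10.010
ΔCt(CG17593 shRNA) = 25.900 − 16.610 = 9.290
ΔΔCt = 9.290 − 10.010 = -0.720
Fold change = 2^(−(-0.720)) = 2^0.720 = 1.6472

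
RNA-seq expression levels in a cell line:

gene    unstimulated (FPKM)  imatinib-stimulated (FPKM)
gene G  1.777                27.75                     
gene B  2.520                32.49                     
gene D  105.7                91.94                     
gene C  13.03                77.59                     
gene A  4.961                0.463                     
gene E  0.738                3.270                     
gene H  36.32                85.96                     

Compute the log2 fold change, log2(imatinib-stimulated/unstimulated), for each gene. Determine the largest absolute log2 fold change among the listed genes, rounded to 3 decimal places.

3.965

log2(27.75/1.777) = 3.965  (gene G)
log2(32.49/2.520) = 3.689  (gene B)
log2(91.94/105.7) = -0.201  (gene D)
log2(77.59/13.03) = 2.574  (gene C)
log2(0.463/4.961) = -3.422  (gene A)
log2(3.270/0.738) = 2.148  (gene E)
log2(85.96/36.32) = 1.243  (gene H)
The largest magnitude belongs to gene G.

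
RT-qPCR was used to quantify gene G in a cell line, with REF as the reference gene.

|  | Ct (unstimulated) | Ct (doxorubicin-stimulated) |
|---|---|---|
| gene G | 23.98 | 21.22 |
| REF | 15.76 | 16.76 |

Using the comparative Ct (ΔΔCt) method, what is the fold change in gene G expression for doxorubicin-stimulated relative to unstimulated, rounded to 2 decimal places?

ΔCt(unstimulated) = 23.980 − 15.760 = 8.220
ΔCt(doxorubicin-stimulated) = 21.220 − 16.760 = 4.460
ΔΔCt = 4.460 − 8.220 = -3.760
Fold change = 2^(−(-3.760)) = 2^3.760 = 13.548

13.55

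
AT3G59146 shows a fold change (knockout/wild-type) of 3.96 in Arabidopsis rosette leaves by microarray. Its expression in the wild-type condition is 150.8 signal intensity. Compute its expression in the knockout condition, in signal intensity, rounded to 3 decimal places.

knockout expression = 150.8 × 3.96 = 597.168

597.168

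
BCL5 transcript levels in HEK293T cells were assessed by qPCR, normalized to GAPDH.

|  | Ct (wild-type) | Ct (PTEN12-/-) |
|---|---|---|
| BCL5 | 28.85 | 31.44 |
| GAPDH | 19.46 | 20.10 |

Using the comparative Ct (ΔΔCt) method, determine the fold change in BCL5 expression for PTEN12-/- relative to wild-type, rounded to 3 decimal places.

ΔCt(wild-type) = 28.850 − 19.460 = 9.390
ΔCt(PTEN12-/-) = 31.440 − 20.100 = 11.340
ΔΔCt = 11.340 − 9.390 = 1.950
Fold change = 2^(−1.950) = 0.2588

0.259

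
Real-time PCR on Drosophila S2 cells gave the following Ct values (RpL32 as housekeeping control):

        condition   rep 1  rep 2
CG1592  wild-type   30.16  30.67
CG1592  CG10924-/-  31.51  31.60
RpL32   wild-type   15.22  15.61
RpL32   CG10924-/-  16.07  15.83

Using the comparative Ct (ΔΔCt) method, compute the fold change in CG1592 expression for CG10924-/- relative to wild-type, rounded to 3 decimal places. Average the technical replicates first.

Mean Ct: CG1592 wild-type 30.415; CG1592 CG10924-/- 31.555; RpL32 wild-type 15.415; RpL32 CG10924-/- 15.950
ΔCt(wild-type) = 30.415 − 15.415 = 15.000
ΔCt(CG10924-/-) = 31.555 − 15.950 = 15.605
ΔΔCt = 15.605 − 15.000 = 0.605
Fold change = 2^(−0.605) = 0.6575

0.657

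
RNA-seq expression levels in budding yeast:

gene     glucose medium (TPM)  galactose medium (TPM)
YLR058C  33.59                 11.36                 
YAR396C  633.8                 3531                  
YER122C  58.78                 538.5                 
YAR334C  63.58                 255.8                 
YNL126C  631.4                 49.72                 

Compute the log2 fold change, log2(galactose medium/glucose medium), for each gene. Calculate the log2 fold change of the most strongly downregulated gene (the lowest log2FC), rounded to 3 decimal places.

-3.667

log2(11.36/33.59) = -1.564  (YLR058C)
log2(3531/633.8) = 2.478  (YAR396C)
log2(538.5/58.78) = 3.196  (YER122C)
log2(255.8/63.58) = 2.008  (YAR334C)
log2(49.72/631.4) = -3.667  (YNL126C)
YNL126C is most strongly downregulated.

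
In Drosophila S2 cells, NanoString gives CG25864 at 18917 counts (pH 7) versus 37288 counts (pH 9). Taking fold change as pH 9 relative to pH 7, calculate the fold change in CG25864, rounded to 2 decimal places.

1.97

Fold change = 37288 / 18917 = 1.971
CG25864 is upregulated.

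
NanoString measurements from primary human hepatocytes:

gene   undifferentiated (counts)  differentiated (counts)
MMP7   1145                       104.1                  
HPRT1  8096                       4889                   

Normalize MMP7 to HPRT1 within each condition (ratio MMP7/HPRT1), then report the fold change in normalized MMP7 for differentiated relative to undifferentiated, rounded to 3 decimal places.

0.151

MMP7/HPRT1 (undifferentiated) = 1145 / 8096 = 0.14143
MMP7/HPRT1 (differentiated) = 104.1 / 4889 = 0.021293
Fold change = 0.021293 / 0.14143 = 0.1506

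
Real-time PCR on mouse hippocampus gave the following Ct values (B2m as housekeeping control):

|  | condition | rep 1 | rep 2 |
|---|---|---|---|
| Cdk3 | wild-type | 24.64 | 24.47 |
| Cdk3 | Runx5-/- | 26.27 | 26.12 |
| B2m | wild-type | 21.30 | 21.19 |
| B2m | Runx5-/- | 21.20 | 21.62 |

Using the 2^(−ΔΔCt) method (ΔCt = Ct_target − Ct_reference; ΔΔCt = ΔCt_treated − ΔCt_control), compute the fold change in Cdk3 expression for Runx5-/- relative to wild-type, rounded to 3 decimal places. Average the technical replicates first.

0.360

Mean Ct: Cdk3 wild-type 24.555; Cdk3 Runx5-/- 26.195; B2m wild-type 21.245; B2m Runx5-/- 21.410
ΔCt(wild-type) = 24.555 − 21.245 = 3.310
ΔCt(Runx5-/-) = 26.195 − 21.410 = 4.785
ΔΔCt = 4.785 − 3.310 = 1.475
Fold change = 2^(−1.475) = 0.3597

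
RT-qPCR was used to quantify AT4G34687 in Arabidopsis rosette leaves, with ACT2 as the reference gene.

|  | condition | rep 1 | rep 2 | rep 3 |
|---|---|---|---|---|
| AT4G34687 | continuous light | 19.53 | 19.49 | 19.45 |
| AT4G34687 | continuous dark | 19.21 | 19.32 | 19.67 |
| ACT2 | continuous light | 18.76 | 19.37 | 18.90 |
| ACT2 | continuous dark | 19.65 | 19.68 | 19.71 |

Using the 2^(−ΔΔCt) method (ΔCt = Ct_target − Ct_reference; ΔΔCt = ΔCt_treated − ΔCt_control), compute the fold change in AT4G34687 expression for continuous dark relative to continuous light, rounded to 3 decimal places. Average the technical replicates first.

1.693

Mean Ct: AT4G34687 continuous light 19.490; AT4G34687 continuous dark 19.400; ACT2 continuous light 19.010; ACT2 continuous dark 19.680
ΔCt(continuous light) = 19.490 − 19.010 = 0.480
ΔCt(continuous dark) = 19.400 − 19.680 = -0.280
ΔΔCt = -0.280 − 0.480 = -0.760
Fold change = 2^(−(-0.760)) = 2^0.760 = 1.6935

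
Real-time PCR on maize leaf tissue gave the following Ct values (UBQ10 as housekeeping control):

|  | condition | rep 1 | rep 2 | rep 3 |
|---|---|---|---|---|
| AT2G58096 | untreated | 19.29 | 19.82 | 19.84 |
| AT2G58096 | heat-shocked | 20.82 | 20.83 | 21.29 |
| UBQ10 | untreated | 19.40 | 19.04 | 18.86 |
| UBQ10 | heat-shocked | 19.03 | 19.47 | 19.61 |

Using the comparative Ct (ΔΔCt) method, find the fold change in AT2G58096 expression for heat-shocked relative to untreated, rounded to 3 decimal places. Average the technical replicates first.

0.480

Mean Ct: AT2G58096 untreated 19.650; AT2G58096 heat-shocked 20.980; UBQ10 untreated 19.100; UBQ10 heat-shocked 19.370
ΔCt(untreated) = 19.650 − 19.100 = 0.550
ΔCt(heat-shocked) = 20.980 − 19.370 = 1.610
ΔΔCt = 1.610 − 0.550 = 1.060
Fold change = 2^(−1.060) = 0.4796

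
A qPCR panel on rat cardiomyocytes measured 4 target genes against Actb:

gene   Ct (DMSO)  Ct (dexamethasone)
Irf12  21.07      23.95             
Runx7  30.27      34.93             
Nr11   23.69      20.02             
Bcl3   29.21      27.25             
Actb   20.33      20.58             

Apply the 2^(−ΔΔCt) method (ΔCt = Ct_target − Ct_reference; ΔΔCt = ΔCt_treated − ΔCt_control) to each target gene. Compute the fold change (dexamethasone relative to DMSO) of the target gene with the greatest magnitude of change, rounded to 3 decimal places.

0.047

Irf12: ΔΔCt = (23.95−20.58) − (21.07−20.33) = 3.37 − 0.74 = 2.63; fold change = 2^-2.63 = 0.162
Runx7: ΔΔCt = (34.93−20.58) − (30.27−20.33) = 14.35 − 9.94 = 4.41; fold change = 2^-4.41 = 0.047
Nr11: ΔΔCt = (20.02−20.58) − (23.69−20.33) = -0.56 − 3.36 = -3.92; fold change = 2^3.92 = 15.137
Bcl3: ΔΔCt = (27.25−20.58) − (29.21−20.33) = 6.67 − 8.88 = -2.21; fold change = 2^2.21 = 4.627
Runx7 has the largest |ΔΔCt| = 4.41.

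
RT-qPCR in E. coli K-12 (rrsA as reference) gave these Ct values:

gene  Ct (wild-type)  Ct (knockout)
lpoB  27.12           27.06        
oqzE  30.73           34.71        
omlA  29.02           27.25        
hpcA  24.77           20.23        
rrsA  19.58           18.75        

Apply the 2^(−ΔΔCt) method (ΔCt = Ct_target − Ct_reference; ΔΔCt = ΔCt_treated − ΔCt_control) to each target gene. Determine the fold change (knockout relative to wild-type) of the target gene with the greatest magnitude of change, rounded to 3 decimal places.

0.036

lpoB: ΔΔCt = (27.06−18.75) − (27.12−19.58) = 8.31 − 7.54 = 0.77; fold change = 2^-0.77 = 0.586
oqzE: ΔΔCt = (34.71−18.75) − (30.73−19.58) = 15.96 − 11.15 = 4.81; fold change = 2^-4.81 = 0.036
omlA: ΔΔCt = (27.25−18.75) − (29.02−19.58) = 8.50 − 9.44 = -0.94; fold change = 2^0.94 = 1.919
hpcA: ΔΔCt = (20.23−18.75) − (24.77−19.58) = 1.48 − 5.19 = -3.71; fold change = 2^3.71 = 13.086
oqzE has the largest |ΔΔCt| = 4.81.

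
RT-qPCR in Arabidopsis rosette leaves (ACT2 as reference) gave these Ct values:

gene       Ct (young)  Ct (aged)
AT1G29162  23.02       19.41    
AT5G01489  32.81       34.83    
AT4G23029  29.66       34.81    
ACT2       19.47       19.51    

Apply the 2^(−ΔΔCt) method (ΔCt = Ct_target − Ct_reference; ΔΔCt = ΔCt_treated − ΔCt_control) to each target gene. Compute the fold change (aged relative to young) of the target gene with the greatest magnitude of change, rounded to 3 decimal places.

AT1G29162: ΔΔCt = (19.41−19.51) − (23.02−19.47) = -0.10 − 3.55 = -3.65; fold change = 2^3.65 = 12.553
AT5G01489: ΔΔCt = (34.83−19.51) − (32.81−19.47) = 15.32 − 13.34 = 1.98; fold change = 2^-1.98 = 0.253
AT4G23029: ΔΔCt = (34.81−19.51) − (29.66−19.47) = 15.30 − 10.19 = 5.11; fold change = 2^-5.11 = 0.029
AT4G23029 has the largest |ΔΔCt| = 5.11.

0.029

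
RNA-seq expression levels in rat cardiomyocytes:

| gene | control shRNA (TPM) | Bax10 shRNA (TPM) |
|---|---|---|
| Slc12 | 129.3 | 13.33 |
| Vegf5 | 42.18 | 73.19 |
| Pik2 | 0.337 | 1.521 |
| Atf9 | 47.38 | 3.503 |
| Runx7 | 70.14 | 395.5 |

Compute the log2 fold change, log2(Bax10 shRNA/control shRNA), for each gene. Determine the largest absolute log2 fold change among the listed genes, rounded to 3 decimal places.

log2(13.33/129.3) = -3.278  (Slc12)
log2(73.19/42.18) = 0.795  (Vegf5)
log2(1.521/0.337) = 2.174  (Pik2)
log2(3.503/47.38) = -3.758  (Atf9)
log2(395.5/70.14) = 2.495  (Runx7)
The largest magnitude belongs to Atf9.

3.758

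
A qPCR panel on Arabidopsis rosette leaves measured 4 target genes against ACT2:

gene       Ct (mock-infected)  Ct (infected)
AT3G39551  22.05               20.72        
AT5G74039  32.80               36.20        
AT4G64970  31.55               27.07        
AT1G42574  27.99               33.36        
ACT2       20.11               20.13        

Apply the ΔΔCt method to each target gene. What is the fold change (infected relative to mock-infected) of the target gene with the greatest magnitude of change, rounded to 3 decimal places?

AT3G39551: ΔΔCt = (20.72−20.13) − (22.05−20.11) = 0.59 − 1.94 = -1.35; fold change = 2^1.35 = 2.549
AT5G74039: ΔΔCt = (36.20−20.13) − (32.80−20.11) = 16.07 − 12.69 = 3.38; fold change = 2^-3.38 = 0.096
AT4G64970: ΔΔCt = (27.07−20.13) − (31.55−20.11) = 6.94 − 11.44 = -4.50; fold change = 2^4.50 = 22.627
AT1G42574: ΔΔCt = (33.36−20.13) − (27.99−20.11) = 13.23 − 7.88 = 5.35; fold change = 2^-5.35 = 0.025
AT1G42574 has the largest |ΔΔCt| = 5.35.

0.025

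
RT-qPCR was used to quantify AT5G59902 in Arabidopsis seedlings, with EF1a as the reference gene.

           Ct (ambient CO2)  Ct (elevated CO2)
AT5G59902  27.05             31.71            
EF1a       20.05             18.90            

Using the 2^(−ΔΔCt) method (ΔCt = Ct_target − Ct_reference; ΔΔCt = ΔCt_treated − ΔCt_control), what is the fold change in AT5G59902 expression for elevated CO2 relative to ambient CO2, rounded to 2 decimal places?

0.02

ΔCt(ambient CO2) = 27.050 − 20.050 = 7.000
ΔCt(elevated CO2) = 31.710 − 18.900 = 12.810
ΔΔCt = 12.810 − 7.000 = 5.810
Fold change = 2^(−5.810) = 0.018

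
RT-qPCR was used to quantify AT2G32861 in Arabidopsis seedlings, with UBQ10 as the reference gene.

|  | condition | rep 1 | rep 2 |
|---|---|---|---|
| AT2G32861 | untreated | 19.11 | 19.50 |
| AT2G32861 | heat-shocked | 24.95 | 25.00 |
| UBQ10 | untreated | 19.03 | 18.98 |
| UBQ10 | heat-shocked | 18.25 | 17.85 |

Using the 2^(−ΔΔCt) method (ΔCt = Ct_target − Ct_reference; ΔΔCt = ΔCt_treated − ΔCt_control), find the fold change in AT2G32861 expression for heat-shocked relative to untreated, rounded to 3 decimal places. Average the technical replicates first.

Mean Ct: AT2G32861 untreated 19.305; AT2G32861 heat-shocked 24.975; UBQ10 untreated 19.005; UBQ10 heat-shocked 18.050
ΔCt(untreated) = 19.305 − 19.005 = 0.300
ΔCt(heat-shocked) = 24.975 − 18.050 = 6.925
ΔΔCt = 6.925 − 0.300 = 6.625
Fold change = 2^(−6.625) = 0.0101

0.010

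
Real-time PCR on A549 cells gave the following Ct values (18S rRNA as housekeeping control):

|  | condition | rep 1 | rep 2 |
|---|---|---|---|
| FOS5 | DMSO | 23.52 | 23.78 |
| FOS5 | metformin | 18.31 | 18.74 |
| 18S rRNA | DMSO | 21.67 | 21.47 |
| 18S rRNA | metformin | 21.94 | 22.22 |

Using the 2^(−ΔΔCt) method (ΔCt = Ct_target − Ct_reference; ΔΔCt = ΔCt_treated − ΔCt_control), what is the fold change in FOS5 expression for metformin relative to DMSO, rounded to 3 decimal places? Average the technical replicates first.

49.694

Mean Ct: FOS5 DMSO 23.650; FOS5 metformin 18.525; 18S rRNA DMSO 21.570; 18S rRNA metformin 22.080
ΔCt(DMSO) = 23.650 − 21.570 = 2.080
ΔCt(metformin) = 18.525 − 22.080 = -3.555
ΔΔCt = -3.555 − 2.080 = -5.635
Fold change = 2^(−(-5.635)) = 2^5.635 = 49.6940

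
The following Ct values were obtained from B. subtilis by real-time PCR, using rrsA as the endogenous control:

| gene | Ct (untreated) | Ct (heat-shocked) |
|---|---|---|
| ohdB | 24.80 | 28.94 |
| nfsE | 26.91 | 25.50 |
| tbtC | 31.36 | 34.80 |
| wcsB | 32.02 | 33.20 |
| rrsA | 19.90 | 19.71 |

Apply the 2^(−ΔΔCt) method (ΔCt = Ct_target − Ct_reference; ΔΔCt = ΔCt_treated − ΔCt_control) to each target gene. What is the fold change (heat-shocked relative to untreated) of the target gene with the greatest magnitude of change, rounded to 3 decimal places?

ohdB: ΔΔCt = (28.94−19.71) − (24.80−19.90) = 9.23 − 4.90 = 4.33; fold change = 2^-4.33 = 0.050
nfsE: ΔΔCt = (25.50−19.71) − (26.91−19.90) = 5.79 − 7.01 = -1.22; fold change = 2^1.22 = 2.329
tbtC: ΔΔCt = (34.80−19.71) − (31.36−19.90) = 15.09 − 11.46 = 3.63; fold change = 2^-3.63 = 0.081
wcsB: ΔΔCt = (33.20−19.71) − (32.02−19.90) = 13.49 − 12.12 = 1.37; fold change = 2^-1.37 = 0.387
ohdB has the largest |ΔΔCt| = 4.33.

0.050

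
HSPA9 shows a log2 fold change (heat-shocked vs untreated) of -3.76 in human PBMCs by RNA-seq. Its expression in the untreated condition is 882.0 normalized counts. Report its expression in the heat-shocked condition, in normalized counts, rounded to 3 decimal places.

Fold change = 2^(-3.76) = 0.0738
heat-shocked expression = 882.0 × 0.0738 = 65.102

65.102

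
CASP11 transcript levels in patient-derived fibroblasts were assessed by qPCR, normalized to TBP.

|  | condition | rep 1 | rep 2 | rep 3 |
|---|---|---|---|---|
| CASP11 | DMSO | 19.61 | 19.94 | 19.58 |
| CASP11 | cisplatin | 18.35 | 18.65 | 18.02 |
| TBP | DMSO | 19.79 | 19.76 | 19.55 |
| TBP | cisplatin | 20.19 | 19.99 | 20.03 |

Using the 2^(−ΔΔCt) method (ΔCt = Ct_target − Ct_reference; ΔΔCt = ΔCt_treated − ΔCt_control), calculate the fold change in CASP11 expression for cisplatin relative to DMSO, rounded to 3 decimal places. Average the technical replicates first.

Mean Ct: CASP11 DMSO 19.710; CASP11 cisplatin 18.340; TBP DMSO 19.700; TBP cisplatin 20.070
ΔCt(DMSO) = 19.710 − 19.700 = 0.010
ΔCt(cisplatin) = 18.340 − 20.070 = -1.730
ΔΔCt = -1.730 − 0.010 = -1.740
Fold change = 2^(−(-1.740)) = 2^1.740 = 3.3404

3.340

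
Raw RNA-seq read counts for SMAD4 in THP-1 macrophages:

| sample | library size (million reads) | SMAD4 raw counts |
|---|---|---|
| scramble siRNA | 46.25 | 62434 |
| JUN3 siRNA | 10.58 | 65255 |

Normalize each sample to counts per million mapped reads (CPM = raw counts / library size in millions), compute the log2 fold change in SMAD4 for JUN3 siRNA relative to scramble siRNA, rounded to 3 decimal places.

2.192

CPM(scramble siRNA) = 62434 / 46.25 = 1349.9243
CPM(JUN3 siRNA) = 65255 / 10.58 = 6167.7694
Fold change = 6167.7694 / 1349.9243 = 4.56897
log2(4.56897) = 2.1919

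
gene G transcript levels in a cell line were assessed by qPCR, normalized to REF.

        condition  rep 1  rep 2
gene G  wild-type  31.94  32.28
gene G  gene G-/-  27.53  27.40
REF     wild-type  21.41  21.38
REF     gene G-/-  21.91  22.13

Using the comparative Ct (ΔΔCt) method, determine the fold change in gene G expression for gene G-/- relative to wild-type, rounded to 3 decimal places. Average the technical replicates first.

Mean Ct: gene G wild-type 32.110; gene G gene G-/- 27.465; REF wild-type 21.395; REF gene G-/- 22.020
ΔCt(wild-type) = 32.110 − 21.395 = 10.715
ΔCt(gene G-/-) = 27.465 − 22.020 = 5.445
ΔΔCt = 5.445 − 10.715 = -5.270
Fold change = 2^(−(-5.270)) = 2^5.270 = 38.5859

38.586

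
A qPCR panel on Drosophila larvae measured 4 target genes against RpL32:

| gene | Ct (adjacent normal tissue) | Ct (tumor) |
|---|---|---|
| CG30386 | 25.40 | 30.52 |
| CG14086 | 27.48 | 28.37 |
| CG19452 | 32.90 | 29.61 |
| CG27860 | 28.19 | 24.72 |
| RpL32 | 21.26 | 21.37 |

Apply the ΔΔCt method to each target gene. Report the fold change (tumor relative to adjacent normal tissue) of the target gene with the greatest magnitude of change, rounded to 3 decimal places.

CG30386: ΔΔCt = (30.52−21.37) − (25.40−21.26) = 9.15 − 4.14 = 5.01; fold change = 2^-5.01 = 0.031
CG14086: ΔΔCt = (28.37−21.37) − (27.48−21.26) = 7.00 − 6.22 = 0.78; fold change = 2^-0.78 = 0.582
CG19452: ΔΔCt = (29.61−21.37) − (32.90−21.26) = 8.24 − 11.64 = -3.40; fold change = 2^3.40 = 10.556
CG27860: ΔΔCt = (24.72−21.37) − (28.19−21.26) = 3.35 − 6.93 = -3.58; fold change = 2^3.58 = 11.959
CG30386 has the largest |ΔΔCt| = 5.01.

0.031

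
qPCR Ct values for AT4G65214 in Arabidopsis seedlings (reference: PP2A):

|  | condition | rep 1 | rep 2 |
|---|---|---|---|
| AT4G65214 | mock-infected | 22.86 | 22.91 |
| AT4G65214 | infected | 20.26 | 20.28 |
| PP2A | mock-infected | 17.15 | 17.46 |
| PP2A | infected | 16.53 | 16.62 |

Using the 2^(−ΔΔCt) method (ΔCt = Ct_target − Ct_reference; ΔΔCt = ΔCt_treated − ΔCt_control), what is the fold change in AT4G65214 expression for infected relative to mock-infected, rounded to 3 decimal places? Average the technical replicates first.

3.694

Mean Ct: AT4G65214 mock-infected 22.885; AT4G65214 infected 20.270; PP2A mock-infected 17.305; PP2A infected 16.575
ΔCt(mock-infected) = 22.885 − 17.305 = 5.580
ΔCt(infected) = 20.270 − 16.575 = 3.695
ΔΔCt = 3.695 − 5.580 = -1.885
Fold change = 2^(−(-1.885)) = 2^1.885 = 3.6935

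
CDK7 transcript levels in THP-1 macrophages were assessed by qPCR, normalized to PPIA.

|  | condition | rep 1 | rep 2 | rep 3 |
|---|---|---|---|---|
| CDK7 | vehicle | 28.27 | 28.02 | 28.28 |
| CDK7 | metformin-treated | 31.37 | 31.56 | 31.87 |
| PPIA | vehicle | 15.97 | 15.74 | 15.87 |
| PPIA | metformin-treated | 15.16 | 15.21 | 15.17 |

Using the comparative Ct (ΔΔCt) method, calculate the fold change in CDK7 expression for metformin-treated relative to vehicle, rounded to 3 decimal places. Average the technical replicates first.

0.059

Mean Ct: CDK7 vehicle 28.190; CDK7 metformin-treated 31.600; PPIA vehicle 15.860; PPIA metformin-treated 15.180
ΔCt(vehicle) = 28.190 − 15.860 = 12.330
ΔCt(metformin-treated) = 31.600 − 15.180 = 16.420
ΔΔCt = 16.420 − 12.330 = 4.090
Fold change = 2^(−4.090) = 0.0587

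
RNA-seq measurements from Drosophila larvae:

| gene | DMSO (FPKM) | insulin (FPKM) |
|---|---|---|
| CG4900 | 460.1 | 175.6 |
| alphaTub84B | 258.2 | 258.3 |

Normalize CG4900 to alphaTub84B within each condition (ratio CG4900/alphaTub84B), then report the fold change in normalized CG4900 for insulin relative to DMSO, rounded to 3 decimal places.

CG4900/alphaTub84B (DMSO) = 460.1 / 258.2 = 1.782
CG4900/alphaTub84B (insulin) = 175.6 / 258.3 = 0.67983
Fold change = 0.67983 / 1.782 = 0.3815

0.382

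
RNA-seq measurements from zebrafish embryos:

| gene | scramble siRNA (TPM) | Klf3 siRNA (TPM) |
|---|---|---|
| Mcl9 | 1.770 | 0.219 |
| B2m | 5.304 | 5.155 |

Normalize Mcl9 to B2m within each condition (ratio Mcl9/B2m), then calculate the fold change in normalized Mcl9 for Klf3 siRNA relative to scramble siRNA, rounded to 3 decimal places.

0.127

Mcl9/B2m (scramble siRNA) = 1.770 / 5.304 = 0.33371
Mcl9/B2m (Klf3 siRNA) = 0.219 / 5.155 = 0.042483
Fold change = 0.042483 / 0.33371 = 0.1273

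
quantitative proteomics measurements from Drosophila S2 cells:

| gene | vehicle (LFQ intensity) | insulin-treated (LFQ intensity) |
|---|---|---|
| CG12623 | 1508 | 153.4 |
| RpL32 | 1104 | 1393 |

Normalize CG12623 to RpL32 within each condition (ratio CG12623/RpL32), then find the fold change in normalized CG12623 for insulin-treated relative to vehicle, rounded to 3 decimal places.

0.081

CG12623/RpL32 (vehicle) = 1508 / 1104 = 1.3659
CG12623/RpL32 (insulin-treated) = 153.4 / 1393 = 0.11012
Fold change = 0.11012 / 1.3659 = 0.0806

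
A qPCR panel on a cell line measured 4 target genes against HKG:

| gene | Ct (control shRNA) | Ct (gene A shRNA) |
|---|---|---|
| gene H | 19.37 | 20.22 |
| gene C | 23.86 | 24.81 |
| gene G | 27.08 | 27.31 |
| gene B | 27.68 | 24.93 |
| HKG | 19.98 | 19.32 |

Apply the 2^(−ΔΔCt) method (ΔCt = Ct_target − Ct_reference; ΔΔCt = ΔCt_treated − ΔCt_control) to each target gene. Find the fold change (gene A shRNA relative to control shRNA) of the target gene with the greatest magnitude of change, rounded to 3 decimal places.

gene H: ΔΔCt = (20.22−19.32) − (19.37−19.98) = 0.90 − (-0.61) = 1.51; fold change = 2^-1.51 = 0.351
gene C: ΔΔCt = (24.81−19.32) − (23.86−19.98) = 5.49 − 3.88 = 1.61; fold change = 2^-1.61 = 0.328
gene G: ΔΔCt = (27.31−19.32) − (27.08−19.98) = 7.99 − 7.10 = 0.89; fold change = 2^-0.89 = 0.540
gene B: ΔΔCt = (24.93−19.32) − (27.68−19.98) = 5.61 − 7.70 = -2.09; fold change = 2^2.09 = 4.257
gene B has the largest |ΔΔCt| = 2.09.

4.257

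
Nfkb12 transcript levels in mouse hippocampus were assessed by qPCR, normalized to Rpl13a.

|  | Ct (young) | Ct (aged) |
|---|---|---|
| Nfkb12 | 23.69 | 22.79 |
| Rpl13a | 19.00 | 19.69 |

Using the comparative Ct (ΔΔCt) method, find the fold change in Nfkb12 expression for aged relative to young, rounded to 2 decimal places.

3.01

ΔCt(young) = 23.690 − 19.000 = 4.690
ΔCt(aged) = 22.790 − 19.690 = 3.100
ΔΔCt = 3.100 − 4.690 = -1.590
Fold change = 2^(−(-1.590)) = 2^1.590 = 3.010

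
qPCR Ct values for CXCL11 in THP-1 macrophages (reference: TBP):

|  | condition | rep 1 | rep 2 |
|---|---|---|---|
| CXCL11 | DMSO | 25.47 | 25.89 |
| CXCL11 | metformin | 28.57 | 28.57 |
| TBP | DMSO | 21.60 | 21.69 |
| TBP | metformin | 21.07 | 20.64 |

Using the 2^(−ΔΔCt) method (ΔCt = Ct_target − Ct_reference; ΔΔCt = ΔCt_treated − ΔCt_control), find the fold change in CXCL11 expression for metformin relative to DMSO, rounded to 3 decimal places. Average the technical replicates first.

0.078

Mean Ct: CXCL11 DMSO 25.680; CXCL11 metformin 28.570; TBP DMSO 21.645; TBP metformin 20.855
ΔCt(DMSO) = 25.680 − 21.645 = 4.035
ΔCt(metformin) = 28.570 − 20.855 = 7.715
ΔΔCt = 7.715 − 4.035 = 3.680
Fold change = 2^(−3.680) = 0.0780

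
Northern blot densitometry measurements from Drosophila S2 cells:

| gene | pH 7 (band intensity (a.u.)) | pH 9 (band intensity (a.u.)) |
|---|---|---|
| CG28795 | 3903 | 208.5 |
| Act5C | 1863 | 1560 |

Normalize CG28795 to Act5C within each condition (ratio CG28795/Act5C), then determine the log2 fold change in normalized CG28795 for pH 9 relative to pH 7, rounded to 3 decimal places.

-3.970

CG28795/Act5C (pH 7) = 3903 / 1863 = 2.095
CG28795/Act5C (pH 9) = 208.5 / 1560 = 0.13365
Fold change = 0.13365 / 2.095 = 0.0638
log2(0.0638) = -3.9704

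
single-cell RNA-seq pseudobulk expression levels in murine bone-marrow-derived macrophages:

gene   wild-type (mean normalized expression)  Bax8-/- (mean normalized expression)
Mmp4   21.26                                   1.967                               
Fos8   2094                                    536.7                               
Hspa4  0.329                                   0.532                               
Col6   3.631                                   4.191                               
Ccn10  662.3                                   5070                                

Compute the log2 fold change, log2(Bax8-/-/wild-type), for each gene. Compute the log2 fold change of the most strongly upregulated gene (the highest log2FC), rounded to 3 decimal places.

2.936

log2(1.967/21.26) = -3.434  (Mmp4)
log2(536.7/2094) = -1.964  (Fos8)
log2(0.532/0.329) = 0.693  (Hspa4)
log2(4.191/3.631) = 0.207  (Col6)
log2(5070/662.3) = 2.936  (Ccn10)
Ccn10 is most strongly upregulated.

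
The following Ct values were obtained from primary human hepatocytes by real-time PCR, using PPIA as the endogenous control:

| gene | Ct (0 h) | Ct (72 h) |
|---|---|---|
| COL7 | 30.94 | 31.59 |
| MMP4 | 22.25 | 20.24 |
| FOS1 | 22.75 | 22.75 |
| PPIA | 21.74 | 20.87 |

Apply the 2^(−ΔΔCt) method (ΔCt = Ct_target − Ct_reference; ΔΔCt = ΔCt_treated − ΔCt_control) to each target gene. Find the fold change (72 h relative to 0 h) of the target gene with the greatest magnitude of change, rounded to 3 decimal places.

0.349

COL7: ΔΔCt = (31.59−20.87) − (30.94−21.74) = 10.72 − 9.20 = 1.52; fold change = 2^-1.52 = 0.349
MMP4: ΔΔCt = (20.24−20.87) − (22.25−21.74) = -0.63 − 0.51 = -1.14; fold change = 2^1.14 = 2.204
FOS1: ΔΔCt = (22.75−20.87) − (22.75−21.74) = 1.88 − 1.01 = 0.87; fold change = 2^-0.87 = 0.547
COL7 has the largest |ΔΔCt| = 1.52.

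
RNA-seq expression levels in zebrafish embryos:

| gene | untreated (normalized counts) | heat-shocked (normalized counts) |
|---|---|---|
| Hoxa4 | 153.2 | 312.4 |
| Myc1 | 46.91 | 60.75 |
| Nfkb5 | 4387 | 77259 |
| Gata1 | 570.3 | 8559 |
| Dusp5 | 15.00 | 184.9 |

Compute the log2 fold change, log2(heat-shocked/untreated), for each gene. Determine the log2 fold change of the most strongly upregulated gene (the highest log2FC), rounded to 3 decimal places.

4.138

log2(312.4/153.2) = 1.028  (Hoxa4)
log2(60.75/46.91) = 0.373  (Myc1)
log2(77259/4387) = 4.138  (Nfkb5)
log2(8559/570.3) = 3.908  (Gata1)
log2(184.9/15.00) = 3.624  (Dusp5)
Nfkb5 is most strongly upregulated.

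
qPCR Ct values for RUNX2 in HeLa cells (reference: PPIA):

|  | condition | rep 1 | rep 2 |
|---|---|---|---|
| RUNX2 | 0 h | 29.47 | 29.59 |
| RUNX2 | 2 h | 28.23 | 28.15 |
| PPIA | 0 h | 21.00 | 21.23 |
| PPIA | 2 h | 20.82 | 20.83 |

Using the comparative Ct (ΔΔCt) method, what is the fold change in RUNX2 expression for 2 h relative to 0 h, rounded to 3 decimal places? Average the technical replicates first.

Mean Ct: RUNX2 0 h 29.530; RUNX2 2 h 28.190; PPIA 0 h 21.115; PPIA 2 h 20.825
ΔCt(0 h) = 29.530 − 21.115 = 8.415
ΔCt(2 h) = 28.190 − 20.825 = 7.365
ΔΔCt = 7.365 − 8.415 = -1.050
Fold change = 2^(−(-1.050)) = 2^1.050 = 2.0705

2.071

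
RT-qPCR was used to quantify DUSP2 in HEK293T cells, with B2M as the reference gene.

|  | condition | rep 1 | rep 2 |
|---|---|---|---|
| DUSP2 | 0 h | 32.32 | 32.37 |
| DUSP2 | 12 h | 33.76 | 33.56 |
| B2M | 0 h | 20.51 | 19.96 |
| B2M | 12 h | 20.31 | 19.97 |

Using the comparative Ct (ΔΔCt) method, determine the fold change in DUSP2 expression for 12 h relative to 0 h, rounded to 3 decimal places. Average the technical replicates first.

Mean Ct: DUSP2 0 h 32.345; DUSP2 12 h 33.660; B2M 0 h 20.235; B2M 12 h 20.140
ΔCt(0 h) = 32.345 − 20.235 = 12.110
ΔCt(12 h) = 33.660 − 20.140 = 13.520
ΔΔCt = 13.520 − 12.110 = 1.410
Fold change = 2^(−1.410) = 0.3763

0.376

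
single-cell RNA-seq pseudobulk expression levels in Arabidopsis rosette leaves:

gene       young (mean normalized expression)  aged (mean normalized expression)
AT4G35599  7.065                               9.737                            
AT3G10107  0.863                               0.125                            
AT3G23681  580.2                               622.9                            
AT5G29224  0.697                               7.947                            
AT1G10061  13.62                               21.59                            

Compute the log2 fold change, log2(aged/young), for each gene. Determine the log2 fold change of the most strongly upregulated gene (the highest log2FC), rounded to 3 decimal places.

3.511

log2(9.737/7.065) = 0.463  (AT4G35599)
log2(0.125/0.863) = -2.787  (AT3G10107)
log2(622.9/580.2) = 0.102  (AT3G23681)
log2(7.947/0.697) = 3.511  (AT5G29224)
log2(21.59/13.62) = 0.665  (AT1G10061)
AT5G29224 is most strongly upregulated.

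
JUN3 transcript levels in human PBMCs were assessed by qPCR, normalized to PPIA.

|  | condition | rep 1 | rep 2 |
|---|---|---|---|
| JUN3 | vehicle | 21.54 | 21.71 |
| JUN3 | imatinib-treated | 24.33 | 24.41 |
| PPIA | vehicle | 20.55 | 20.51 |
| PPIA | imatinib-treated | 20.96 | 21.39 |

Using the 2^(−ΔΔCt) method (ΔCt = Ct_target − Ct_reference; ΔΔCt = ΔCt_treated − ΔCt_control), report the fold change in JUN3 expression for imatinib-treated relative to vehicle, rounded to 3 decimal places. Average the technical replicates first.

0.233

Mean Ct: JUN3 vehicle 21.625; JUN3 imatinib-treated 24.370; PPIA vehicle 20.530; PPIA imatinib-treated 21.175
ΔCt(vehicle) = 21.625 − 20.530 = 1.095
ΔCt(imatinib-treated) = 24.370 − 21.175 = 3.195
ΔΔCt = 3.195 − 1.095 = 2.100
Fold change = 2^(−2.100) = 0.2333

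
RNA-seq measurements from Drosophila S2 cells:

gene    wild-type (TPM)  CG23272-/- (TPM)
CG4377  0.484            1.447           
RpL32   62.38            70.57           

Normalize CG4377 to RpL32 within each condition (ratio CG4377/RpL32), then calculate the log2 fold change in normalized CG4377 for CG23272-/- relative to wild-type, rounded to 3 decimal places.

1.402

CG4377/RpL32 (wild-type) = 0.484 / 62.38 = 0.0077589
CG4377/RpL32 (CG23272-/-) = 1.447 / 70.57 = 0.020504
Fold change = 0.020504 / 0.0077589 = 2.6427
log2(2.6427) = 1.4020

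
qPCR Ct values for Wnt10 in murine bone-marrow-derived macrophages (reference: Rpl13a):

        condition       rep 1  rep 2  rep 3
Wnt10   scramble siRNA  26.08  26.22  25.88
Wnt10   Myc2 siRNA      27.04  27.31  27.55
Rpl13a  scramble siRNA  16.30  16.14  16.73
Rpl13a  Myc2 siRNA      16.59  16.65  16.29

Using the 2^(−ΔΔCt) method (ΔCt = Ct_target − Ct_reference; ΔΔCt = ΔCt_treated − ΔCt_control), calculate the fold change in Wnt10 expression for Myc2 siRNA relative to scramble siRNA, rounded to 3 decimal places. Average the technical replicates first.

Mean Ct: Wnt10 scramble siRNA 26.060; Wnt10 Myc2 siRNA 27.300; Rpl13a scramble siRNA 16.390; Rpl13a Myc2 siRNA 16.510
ΔCt(scramble siRNA) = 26.060 − 16.390 = 9.670
ΔCt(Myc2 siRNA) = 27.300 − 16.510 = 10.790
ΔΔCt = 10.790 − 9.670 = 1.120
Fold change = 2^(−1.120) = 0.4601

0.460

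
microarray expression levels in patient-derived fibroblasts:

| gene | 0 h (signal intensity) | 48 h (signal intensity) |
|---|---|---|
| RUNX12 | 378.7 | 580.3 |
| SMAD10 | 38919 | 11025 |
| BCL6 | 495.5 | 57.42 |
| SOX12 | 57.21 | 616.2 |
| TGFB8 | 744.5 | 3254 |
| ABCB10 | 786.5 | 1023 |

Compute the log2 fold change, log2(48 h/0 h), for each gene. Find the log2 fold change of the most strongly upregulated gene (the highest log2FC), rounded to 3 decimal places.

3.429

log2(580.3/378.7) = 0.616  (RUNX12)
log2(11025/38919) = -1.820  (SMAD10)
log2(57.42/495.5) = -3.109  (BCL6)
log2(616.2/57.21) = 3.429  (SOX12)
log2(3254/744.5) = 2.128  (TGFB8)
log2(1023/786.5) = 0.379  (ABCB10)
SOX12 is most strongly upregulated.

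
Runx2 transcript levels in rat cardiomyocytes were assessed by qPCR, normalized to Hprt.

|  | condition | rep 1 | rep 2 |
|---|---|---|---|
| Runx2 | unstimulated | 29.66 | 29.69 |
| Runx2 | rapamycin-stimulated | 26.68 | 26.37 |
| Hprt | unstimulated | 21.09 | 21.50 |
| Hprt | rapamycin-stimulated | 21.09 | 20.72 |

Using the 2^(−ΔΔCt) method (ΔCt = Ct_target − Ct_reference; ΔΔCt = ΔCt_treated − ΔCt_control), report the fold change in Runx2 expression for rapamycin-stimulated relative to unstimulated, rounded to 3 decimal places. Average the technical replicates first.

Mean Ct: Runx2 unstimulated 29.675; Runx2 rapamycin-stimulated 26.525; Hprt unstimulated 21.295; Hprt rapamycin-stimulated 20.905
ΔCt(unstimulated) = 29.675 − 21.295 = 8.380
ΔCt(rapamycin-stimulated) = 26.525 − 20.905 = 5.620
ΔΔCt = 5.620 − 8.380 = -2.760
Fold change = 2^(−(-2.760)) = 2^2.760 = 6.7740

6.774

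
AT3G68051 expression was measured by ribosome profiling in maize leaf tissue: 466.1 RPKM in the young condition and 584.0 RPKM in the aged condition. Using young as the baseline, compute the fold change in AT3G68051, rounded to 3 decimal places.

Fold change = 584.0 / 466.1 = 1.2530
AT3G68051 is upregulated.

1.253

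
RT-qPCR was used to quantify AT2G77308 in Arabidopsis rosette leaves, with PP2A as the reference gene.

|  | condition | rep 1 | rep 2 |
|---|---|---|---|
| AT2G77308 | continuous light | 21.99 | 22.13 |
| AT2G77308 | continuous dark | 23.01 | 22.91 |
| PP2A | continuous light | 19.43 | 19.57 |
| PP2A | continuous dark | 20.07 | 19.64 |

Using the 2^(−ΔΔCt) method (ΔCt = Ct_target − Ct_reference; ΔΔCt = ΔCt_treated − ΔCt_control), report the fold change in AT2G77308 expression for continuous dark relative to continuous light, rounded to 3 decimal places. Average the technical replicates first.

Mean Ct: AT2G77308 continuous light 22.060; AT2G77308 continuous dark 22.960; PP2A continuous light 19.500; PP2A continuous dark 19.855
ΔCt(continuous light) = 22.060 − 19.500 = 2.560
ΔCt(continuous dark) = 22.960 − 19.855 = 3.105
ΔΔCt = 3.105 − 2.560 = 0.545
Fold change = 2^(−0.545) = 0.6854

0.685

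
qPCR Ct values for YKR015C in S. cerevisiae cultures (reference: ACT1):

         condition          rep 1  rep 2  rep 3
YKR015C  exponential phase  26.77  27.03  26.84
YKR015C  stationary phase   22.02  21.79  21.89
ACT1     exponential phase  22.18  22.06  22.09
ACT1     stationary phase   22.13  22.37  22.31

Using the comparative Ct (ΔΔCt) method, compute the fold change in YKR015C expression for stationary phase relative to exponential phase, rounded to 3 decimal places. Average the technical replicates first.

35.261

Mean Ct: YKR015C exponential phase 26.880; YKR015C stationary phase 21.900; ACT1 exponential phase 22.110; ACT1 stationary phase 22.270
ΔCt(exponential phase) = 26.880 − 22.110 = 4.770
ΔCt(stationary phase) = 21.900 − 22.270 = -0.370
ΔΔCt = -0.370 − 4.770 = -5.140
Fold change = 2^(−(-5.140)) = 2^5.140 = 35.2610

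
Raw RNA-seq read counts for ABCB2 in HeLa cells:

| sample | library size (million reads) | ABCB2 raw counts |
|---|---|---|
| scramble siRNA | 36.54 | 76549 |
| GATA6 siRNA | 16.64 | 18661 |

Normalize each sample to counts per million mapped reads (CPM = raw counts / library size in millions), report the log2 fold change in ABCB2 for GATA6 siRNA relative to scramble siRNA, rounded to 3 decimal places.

CPM(scramble siRNA) = 76549 / 36.54 = 2094.9371
CPM(GATA6 siRNA) = 18661 / 16.64 = 1121.4543
Fold change = 1121.4543 / 2094.9371 = 0.53532
log2(0.53532) = -0.9015

-0.902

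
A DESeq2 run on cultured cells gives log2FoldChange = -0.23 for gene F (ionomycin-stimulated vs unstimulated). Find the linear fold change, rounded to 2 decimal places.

Fold change = 2^(-0.23) = 0.853

0.85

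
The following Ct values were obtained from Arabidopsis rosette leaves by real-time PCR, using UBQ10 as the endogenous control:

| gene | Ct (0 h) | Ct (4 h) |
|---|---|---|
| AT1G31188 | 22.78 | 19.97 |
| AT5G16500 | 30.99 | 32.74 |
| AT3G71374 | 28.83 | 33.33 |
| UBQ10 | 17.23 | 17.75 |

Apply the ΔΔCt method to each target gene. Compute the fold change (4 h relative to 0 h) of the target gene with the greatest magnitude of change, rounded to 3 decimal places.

0.063

AT1G31188: ΔΔCt = (19.97−17.75) − (22.78−17.23) = 2.22 − 5.55 = -3.33; fold change = 2^3.33 = 10.056
AT5G16500: ΔΔCt = (32.74−17.75) − (30.99−17.23) = 14.99 − 13.76 = 1.23; fold change = 2^-1.23 = 0.426
AT3G71374: ΔΔCt = (33.33−17.75) − (28.83−17.23) = 15.58 − 11.60 = 3.98; fold change = 2^-3.98 = 0.063
AT3G71374 has the largest |ΔΔCt| = 3.98.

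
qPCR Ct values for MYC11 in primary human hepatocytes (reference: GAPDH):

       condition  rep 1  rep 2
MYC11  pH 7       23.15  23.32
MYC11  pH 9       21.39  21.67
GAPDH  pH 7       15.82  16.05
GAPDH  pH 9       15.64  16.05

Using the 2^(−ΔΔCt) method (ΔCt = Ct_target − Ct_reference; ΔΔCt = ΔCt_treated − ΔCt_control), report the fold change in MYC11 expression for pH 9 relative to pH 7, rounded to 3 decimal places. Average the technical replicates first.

3.063

Mean Ct: MYC11 pH 7 23.235; MYC11 pH 9 21.530; GAPDH pH 7 15.935; GAPDH pH 9 15.845
ΔCt(pH 7) = 23.235 − 15.935 = 7.300
ΔCt(pH 9) = 21.530 − 15.845 = 5.685
ΔΔCt = 5.685 − 7.300 = -1.615
Fold change = 2^(−(-1.615)) = 2^1.615 = 3.0631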